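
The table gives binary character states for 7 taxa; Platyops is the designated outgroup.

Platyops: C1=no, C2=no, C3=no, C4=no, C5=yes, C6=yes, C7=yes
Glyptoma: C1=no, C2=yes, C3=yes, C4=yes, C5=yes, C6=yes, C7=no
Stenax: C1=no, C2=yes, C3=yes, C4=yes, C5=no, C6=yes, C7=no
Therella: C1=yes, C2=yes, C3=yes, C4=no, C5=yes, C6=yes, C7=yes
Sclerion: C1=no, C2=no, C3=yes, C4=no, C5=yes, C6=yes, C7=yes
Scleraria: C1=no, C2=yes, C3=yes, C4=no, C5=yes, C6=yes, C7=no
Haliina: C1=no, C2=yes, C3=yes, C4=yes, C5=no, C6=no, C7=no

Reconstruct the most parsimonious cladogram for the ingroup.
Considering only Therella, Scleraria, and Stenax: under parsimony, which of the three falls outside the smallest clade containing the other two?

Character polarity is set by the outgroup: the derived state is whichever differs from the outgroup's state, so for C5, C6, C7 the derived state is 'no', and for the remaining characters it is 'yes'.
C1 (derived state 'yes') is unique to Therella (autapomorphy; uninformative for grouping).
Only Glyptoma, Haliina, Scleraria, Stenax, and Therella show the derived state 'yes' for C2, supporting them as a clade.
C3 (derived state 'yes') is shared by all ingroup taxa — unites the whole ingroup.
C4 (derived state 'yes') is shared by Glyptoma, Haliina, and Stenax — a synapomorphy uniting that clade.
C5: derived state 'no' in Haliina and Stenax only — synapomorphy for {Haliina, Stenax}.
C6 (derived state 'no') is unique to Haliina (autapomorphy; uninformative for grouping).
Only Glyptoma, Haliina, Scleraria, and Stenax show the derived state 'no' for C7, supporting them as a clade.
Most parsimonious ingroup topology: ((((Glyptoma,(Stenax,Haliina)),Scleraria),Therella),Sclerion).
Stenax and Scleraria share a more recent common ancestor with each other than either does with Therella, so Therella is the least closely related of the three.

Therella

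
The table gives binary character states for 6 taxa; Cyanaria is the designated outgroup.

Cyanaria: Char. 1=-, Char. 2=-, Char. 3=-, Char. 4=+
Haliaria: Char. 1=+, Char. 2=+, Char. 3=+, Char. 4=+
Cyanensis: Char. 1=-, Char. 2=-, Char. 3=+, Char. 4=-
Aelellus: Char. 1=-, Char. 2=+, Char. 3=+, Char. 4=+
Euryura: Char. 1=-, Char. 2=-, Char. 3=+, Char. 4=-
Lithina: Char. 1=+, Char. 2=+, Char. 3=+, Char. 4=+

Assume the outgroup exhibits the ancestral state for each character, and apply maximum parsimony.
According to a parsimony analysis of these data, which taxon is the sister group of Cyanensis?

Character polarity is set by the outgroup: the derived state is whichever differs from the outgroup's state, so for Char. 4 the derived state is '-', and for the remaining characters it is '+'.
Only Haliaria and Lithina show the derived state '+' for Char. 1, supporting them as a clade.
Char. 2 (derived state '+') is shared by Aelellus, Haliaria, and Lithina — a synapomorphy uniting that clade.
Char. 3 (derived state '+') is shared by all ingroup taxa — unites the whole ingroup.
Char. 4: derived state '-' in Cyanensis and Euryura only — synapomorphy for {Cyanensis, Euryura}.
Most parsimonious ingroup topology: (((Haliaria,Lithina),Aelellus),(Cyanensis,Euryura)).
Cyanensis and Euryura form a cherry on this tree, so they are sister taxa.

Euryura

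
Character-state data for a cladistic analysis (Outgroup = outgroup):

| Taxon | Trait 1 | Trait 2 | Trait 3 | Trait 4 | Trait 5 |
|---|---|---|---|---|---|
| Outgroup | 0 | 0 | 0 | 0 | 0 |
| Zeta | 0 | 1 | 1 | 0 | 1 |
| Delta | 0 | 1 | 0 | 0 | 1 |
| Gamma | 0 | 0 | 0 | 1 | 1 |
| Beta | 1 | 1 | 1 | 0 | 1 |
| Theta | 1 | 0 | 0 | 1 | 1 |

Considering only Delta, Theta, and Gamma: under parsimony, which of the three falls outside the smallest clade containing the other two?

The outgroup has state '0' for every character, so '1' is the derived state throughout.
Trait 1 groups Beta and Theta, which is incompatible with the clades supported by the remaining characters; treating it as convergent (homoplasy) costs fewer steps than any alternative tree.
Trait 2 (derived state '1') is shared by Beta, Delta, and Zeta — a synapomorphy uniting that clade.
Trait 3 (derived state '1') is shared by Beta and Zeta — a synapomorphy uniting that clade.
Only Gamma and Theta show the derived state '1' for Trait 4, supporting them as a clade.
Trait 5 (derived state '1') is shared by all ingroup taxa — unites the whole ingroup.
Most parsimonious ingroup topology: (((Zeta,Beta),Delta),(Gamma,Theta)).
Gamma and Theta share a more recent common ancestor with each other than either does with Delta, so Delta is the least closely related of the three.

Delta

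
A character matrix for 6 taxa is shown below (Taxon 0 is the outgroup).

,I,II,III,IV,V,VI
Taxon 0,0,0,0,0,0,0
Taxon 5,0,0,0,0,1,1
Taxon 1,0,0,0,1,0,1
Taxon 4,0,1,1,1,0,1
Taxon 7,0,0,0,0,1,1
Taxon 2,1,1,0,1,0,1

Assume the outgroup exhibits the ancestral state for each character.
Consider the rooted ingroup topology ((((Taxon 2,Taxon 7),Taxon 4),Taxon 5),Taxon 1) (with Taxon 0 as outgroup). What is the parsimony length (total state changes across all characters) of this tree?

10

Map each character onto ((((Taxon 2,Taxon 7),Taxon 4),Taxon 5),Taxon 1) (rooted by Taxon 0) and count the minimum state changes it requires (Fitch parsimony):
I: 1; II: 2; III: 1; IV: 3; V: 2; VI: 1.
Total tree length = 10.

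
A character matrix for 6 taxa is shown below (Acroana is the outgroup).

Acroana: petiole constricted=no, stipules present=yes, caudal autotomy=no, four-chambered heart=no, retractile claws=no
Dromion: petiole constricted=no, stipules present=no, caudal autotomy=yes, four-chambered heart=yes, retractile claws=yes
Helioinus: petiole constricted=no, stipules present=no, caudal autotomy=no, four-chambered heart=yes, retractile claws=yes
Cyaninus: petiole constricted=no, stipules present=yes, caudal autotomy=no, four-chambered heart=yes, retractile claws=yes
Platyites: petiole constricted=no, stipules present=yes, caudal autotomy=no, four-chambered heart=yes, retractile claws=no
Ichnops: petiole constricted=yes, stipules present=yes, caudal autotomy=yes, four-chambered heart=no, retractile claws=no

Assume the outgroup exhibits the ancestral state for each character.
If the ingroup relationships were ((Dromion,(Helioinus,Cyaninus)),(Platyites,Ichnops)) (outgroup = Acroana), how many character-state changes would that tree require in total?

Map each character onto ((Dromion,(Helioinus,Cyaninus)),(Platyites,Ichnops)) (rooted by Acroana) and count the minimum state changes it requires (Fitch parsimony):
petiole constricted: 1; stipules present: 2; caudal autotomy: 2; four-chambered heart: 2; retractile claws: 1.
Total tree length = 8.

8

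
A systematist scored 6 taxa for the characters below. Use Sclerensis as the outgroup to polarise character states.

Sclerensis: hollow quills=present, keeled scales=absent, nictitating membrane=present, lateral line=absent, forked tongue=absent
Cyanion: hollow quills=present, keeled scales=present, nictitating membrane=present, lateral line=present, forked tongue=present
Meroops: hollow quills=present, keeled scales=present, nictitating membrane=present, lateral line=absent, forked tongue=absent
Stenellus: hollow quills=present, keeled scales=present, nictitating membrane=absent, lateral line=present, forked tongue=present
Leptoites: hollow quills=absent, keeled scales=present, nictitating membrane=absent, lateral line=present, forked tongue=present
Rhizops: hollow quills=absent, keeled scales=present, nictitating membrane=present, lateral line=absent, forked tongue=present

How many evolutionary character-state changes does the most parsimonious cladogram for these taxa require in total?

Character polarity is set by the outgroup: the derived state is whichever differs from the outgroup's state, so for hollow quills, nictitating membrane the derived state is 'absent', and for the remaining characters it is 'present'.
hollow quills groups Leptoites and Rhizops, which is incompatible with the clades supported by the remaining characters; treating it as convergent (homoplasy) costs fewer steps than any alternative tree.
keeled scales (derived state 'present') is shared by all ingroup taxa — unites the whole ingroup.
nictitating membrane: derived state 'absent' in Leptoites and Stenellus only — synapomorphy for {Leptoites, Stenellus}.
lateral line: derived state 'present' in Cyanion, Leptoites, and Stenellus only — synapomorphy for {Cyanion, Leptoites, Stenellus}.
forked tongue: derived state 'present' in Cyanion, Leptoites, Rhizops, and Stenellus only — synapomorphy for {Cyanion, Leptoites, Rhizops, Stenellus}.
Most parsimonious ingroup topology: (((Cyanion,(Stenellus,Leptoites)),Rhizops),Meroops).
Changes per character on this tree: hollow quills: 2; keeled scales: 1; nictitating membrane: 1; lateral line: 1; forked tongue: 1.
Total = 6.

6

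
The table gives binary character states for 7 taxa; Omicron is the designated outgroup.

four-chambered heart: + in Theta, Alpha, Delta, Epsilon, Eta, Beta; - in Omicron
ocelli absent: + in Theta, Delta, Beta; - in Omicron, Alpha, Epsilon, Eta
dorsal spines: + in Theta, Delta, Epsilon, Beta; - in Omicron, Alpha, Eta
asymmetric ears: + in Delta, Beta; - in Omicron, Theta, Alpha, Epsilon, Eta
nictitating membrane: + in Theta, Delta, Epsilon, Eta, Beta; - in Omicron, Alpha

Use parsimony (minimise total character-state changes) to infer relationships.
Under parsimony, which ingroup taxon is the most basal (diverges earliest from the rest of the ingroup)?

Alpha

The outgroup has state '-' for every character, so '+' is the derived state throughout.
All ingroup taxa share the derived state '+' for four-chambered heart; it defines the ingroup but does not resolve relationships within it.
ocelli absent (derived state '+') is shared by Beta, Delta, and Theta — a synapomorphy uniting that clade.
dorsal spines: derived state '+' in Beta, Delta, Epsilon, and Theta only — synapomorphy for {Beta, Delta, Epsilon, Theta}.
Only Beta and Delta show the derived state '+' for asymmetric ears, supporting them as a clade.
nictitating membrane (derived state '+') is shared by Beta, Delta, Epsilon, Eta, and Theta — a synapomorphy uniting that clade.
Most parsimonious ingroup topology: ((((Theta,(Delta,Beta)),Epsilon),Eta),Alpha).
Alpha is sister to the clade containing all other ingroup taxa, so it is the earliest-diverging (most basal) ingroup lineage.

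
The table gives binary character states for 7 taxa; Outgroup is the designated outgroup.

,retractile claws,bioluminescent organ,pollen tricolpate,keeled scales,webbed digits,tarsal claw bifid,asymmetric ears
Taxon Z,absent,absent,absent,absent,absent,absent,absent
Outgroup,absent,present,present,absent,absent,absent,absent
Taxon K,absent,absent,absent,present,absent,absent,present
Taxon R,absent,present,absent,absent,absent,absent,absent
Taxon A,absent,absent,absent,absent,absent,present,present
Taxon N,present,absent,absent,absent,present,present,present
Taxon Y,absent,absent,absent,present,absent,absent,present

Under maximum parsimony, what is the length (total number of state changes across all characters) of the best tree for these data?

Character polarity is set by the outgroup: the derived state is whichever differs from the outgroup's state, so for bioluminescent organ, pollen tricolpate the derived state is 'absent', and for the remaining characters it is 'present'.
retractile claws (derived state 'present') is unique to Taxon N (autapomorphy; uninformative for grouping).
bioluminescent organ: derived state 'absent' in Taxon A, Taxon K, Taxon N, Taxon Y, and Taxon Z only — synapomorphy for {Taxon A, Taxon K, Taxon N, Taxon Y, Taxon Z}.
pollen tricolpate (derived state 'absent') is shared by all ingroup taxa — unites the whole ingroup.
Only Taxon K and Taxon Y show the derived state 'present' for keeled scales, supporting them as a clade.
webbed digits: derived state 'present' in Taxon N only — an autapomorphy, so it tells us nothing about relationships among taxa.
Only Taxon A and Taxon N show the derived state 'present' for tarsal claw bifid, supporting them as a clade.
asymmetric ears (derived state 'present') is shared by Taxon A, Taxon K, Taxon N, and Taxon Y — a synapomorphy uniting that clade.
Most parsimonious ingroup topology: ((Taxon Z,((Taxon K,Taxon Y),(Taxon A,Taxon N))),Taxon R).
Changes per character on this tree: retractile claws: 1; bioluminescent organ: 1; pollen tricolpate: 1; keeled scales: 1; webbed digits: 1; tarsal claw bifid: 1; asymmetric ears: 1.
Total = 7.

7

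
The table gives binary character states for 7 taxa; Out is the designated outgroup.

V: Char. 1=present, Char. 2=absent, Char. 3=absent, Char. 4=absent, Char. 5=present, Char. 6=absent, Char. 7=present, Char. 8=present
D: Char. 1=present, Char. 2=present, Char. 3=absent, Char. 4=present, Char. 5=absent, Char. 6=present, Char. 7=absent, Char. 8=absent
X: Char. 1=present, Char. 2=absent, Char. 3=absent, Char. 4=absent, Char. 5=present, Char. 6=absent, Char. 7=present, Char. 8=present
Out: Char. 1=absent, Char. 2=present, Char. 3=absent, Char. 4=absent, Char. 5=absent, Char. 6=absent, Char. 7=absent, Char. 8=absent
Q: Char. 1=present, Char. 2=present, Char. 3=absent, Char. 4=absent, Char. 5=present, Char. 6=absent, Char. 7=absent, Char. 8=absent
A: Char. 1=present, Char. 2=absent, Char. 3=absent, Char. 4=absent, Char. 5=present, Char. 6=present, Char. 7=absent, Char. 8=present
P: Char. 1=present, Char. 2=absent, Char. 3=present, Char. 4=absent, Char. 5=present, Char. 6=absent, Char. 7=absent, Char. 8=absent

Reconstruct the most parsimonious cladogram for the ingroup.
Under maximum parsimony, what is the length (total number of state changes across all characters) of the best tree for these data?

9

Character polarity is set by the outgroup: the derived state is whichever differs from the outgroup's state, so for Char. 2 the derived state is 'absent', and for the remaining characters it is 'present'.
Char. 1 (derived state 'present') is shared by all ingroup taxa — unites the whole ingroup.
Only A, P, V, and X show the derived state 'absent' for Char. 2, supporting them as a clade.
Char. 3 (derived state 'present') is unique to P (autapomorphy; uninformative for grouping).
Char. 4: derived state 'present' in D only — an autapomorphy, so it tells us nothing about relationships among taxa.
Char. 5: derived state 'present' in A, P, Q, V, and X only — synapomorphy for {A, P, Q, V, X}.
Char. 6 (state 'present') occurs in A and D but conflicts with the nesting implied by the other characters — most parsimoniously interpreted as homoplasy.
Only V and X show the derived state 'present' for Char. 7, supporting them as a clade.
Only A, V, and X show the derived state 'present' for Char. 8, supporting them as a clade.
Most parsimonious ingroup topology: (((((V,X),A),P),Q),D).
Changes per character on this tree: Char. 1: 1; Char. 2: 1; Char. 3: 1; Char. 4: 1; Char. 5: 1; Char. 6: 2; Char. 7: 1; Char. 8: 1.
Total = 9.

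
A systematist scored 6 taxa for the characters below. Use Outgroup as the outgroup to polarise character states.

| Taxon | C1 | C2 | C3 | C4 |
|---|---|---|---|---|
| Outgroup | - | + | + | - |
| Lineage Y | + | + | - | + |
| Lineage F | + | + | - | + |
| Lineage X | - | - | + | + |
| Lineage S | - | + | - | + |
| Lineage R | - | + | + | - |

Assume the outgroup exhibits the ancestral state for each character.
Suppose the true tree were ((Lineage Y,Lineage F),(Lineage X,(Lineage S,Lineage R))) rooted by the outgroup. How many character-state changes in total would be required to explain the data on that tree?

6

Map each character onto ((Lineage Y,Lineage F),(Lineage X,(Lineage S,Lineage R))) (rooted by Outgroup) and count the minimum state changes it requires (Fitch parsimony):
C1: 1; C2: 1; C3: 2; C4: 2.
Total tree length = 6.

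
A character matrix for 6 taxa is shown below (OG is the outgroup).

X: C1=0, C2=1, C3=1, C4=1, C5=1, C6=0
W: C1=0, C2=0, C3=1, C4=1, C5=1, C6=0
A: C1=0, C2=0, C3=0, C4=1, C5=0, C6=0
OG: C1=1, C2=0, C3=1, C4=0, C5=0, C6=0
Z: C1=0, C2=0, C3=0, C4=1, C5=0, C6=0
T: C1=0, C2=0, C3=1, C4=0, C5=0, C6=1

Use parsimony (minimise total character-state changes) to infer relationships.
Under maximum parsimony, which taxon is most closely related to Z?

A

Character polarity is set by the outgroup: the derived state is whichever differs from the outgroup's state, so for C1, C3 the derived state is '0', and for the remaining characters it is '1'.
C1 (derived state '0') is shared by all ingroup taxa — unites the whole ingroup.
C2 (derived state '1') is unique to X (autapomorphy; uninformative for grouping).
C3 (derived state '0') is shared by A and Z — a synapomorphy uniting that clade.
C4: derived state '1' in A, W, X, and Z only — synapomorphy for {A, W, X, Z}.
Only W and X show the derived state '1' for C5, supporting them as a clade.
C6 (derived state '1') is unique to T (autapomorphy; uninformative for grouping).
Most parsimonious ingroup topology: (((X,W),(Z,A)),T).
Z and A form a cherry on this tree, so they are sister taxa.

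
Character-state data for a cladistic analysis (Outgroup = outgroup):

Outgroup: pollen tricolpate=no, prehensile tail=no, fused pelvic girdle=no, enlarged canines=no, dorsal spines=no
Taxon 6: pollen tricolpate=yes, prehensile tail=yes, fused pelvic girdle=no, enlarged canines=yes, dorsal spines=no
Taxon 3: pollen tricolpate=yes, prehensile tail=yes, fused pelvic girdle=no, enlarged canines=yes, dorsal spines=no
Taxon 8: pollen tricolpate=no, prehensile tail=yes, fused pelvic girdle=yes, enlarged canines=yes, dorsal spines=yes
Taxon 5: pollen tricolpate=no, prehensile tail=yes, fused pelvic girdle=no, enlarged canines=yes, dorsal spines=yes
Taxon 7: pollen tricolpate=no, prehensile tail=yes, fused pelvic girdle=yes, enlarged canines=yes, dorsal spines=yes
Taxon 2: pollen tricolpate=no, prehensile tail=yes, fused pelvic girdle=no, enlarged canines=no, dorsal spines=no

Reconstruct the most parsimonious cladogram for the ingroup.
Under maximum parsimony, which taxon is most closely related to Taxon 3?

Taxon 6

The outgroup has state 'no' for every character, so 'yes' is the derived state throughout.
pollen tricolpate: derived state 'yes' in Taxon 3 and Taxon 6 only — synapomorphy for {Taxon 3, Taxon 6}.
All ingroup taxa share the derived state 'yes' for prehensile tail; it defines the ingroup but does not resolve relationships within it.
fused pelvic girdle (derived state 'yes') is shared by Taxon 7 and Taxon 8 — a synapomorphy uniting that clade.
enlarged canines: derived state 'yes' in Taxon 3, Taxon 5, Taxon 6, Taxon 7, and Taxon 8 only — synapomorphy for {Taxon 3, Taxon 5, Taxon 6, Taxon 7, Taxon 8}.
Only Taxon 5, Taxon 7, and Taxon 8 show the derived state 'yes' for dorsal spines, supporting them as a clade.
Most parsimonious ingroup topology: (((Taxon 6,Taxon 3),((Taxon 8,Taxon 7),Taxon 5)),Taxon 2).
Taxon 3 and Taxon 6 form a cherry on this tree, so they are sister taxa.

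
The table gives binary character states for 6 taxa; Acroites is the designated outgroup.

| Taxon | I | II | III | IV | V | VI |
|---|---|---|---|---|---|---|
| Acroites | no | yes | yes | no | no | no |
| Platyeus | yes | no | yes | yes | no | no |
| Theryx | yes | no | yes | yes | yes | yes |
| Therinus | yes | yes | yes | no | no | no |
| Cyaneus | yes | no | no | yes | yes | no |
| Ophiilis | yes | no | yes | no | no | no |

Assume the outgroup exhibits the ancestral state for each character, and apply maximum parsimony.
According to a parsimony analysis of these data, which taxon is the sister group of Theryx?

Cyaneus

Character polarity is set by the outgroup: the derived state is whichever differs from the outgroup's state, so for II, III the derived state is 'no', and for the remaining characters it is 'yes'.
I (derived state 'yes') is shared by all ingroup taxa — unites the whole ingroup.
Only Cyaneus, Ophiilis, Platyeus, and Theryx show the derived state 'no' for II, supporting them as a clade.
III (derived state 'no') is unique to Cyaneus (autapomorphy; uninformative for grouping).
IV (derived state 'yes') is shared by Cyaneus, Platyeus, and Theryx — a synapomorphy uniting that clade.
V: derived state 'yes' in Cyaneus and Theryx only — synapomorphy for {Cyaneus, Theryx}.
VI (derived state 'yes') is unique to Theryx (autapomorphy; uninformative for grouping).
Most parsimonious ingroup topology: (((Platyeus,(Theryx,Cyaneus)),Ophiilis),Therinus).
Theryx and Cyaneus form a cherry on this tree, so they are sister taxa.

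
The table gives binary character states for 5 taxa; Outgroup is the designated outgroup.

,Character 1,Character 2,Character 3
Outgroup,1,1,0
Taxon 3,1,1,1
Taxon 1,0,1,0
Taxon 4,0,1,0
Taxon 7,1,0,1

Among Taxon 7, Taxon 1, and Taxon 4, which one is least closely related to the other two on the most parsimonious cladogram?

Taxon 7

Character polarity is set by the outgroup: the derived state is whichever differs from the outgroup's state, so for Character 1, Character 2 the derived state is '0', and for the remaining characters it is '1'.
Character 1: derived state '0' in Taxon 1 and Taxon 4 only — synapomorphy for {Taxon 1, Taxon 4}.
Character 2 (derived state '0') is unique to Taxon 7 (autapomorphy; uninformative for grouping).
Only Taxon 3 and Taxon 7 show the derived state '1' for Character 3, supporting them as a clade.
Most parsimonious ingroup topology: ((Taxon 3,Taxon 7),(Taxon 1,Taxon 4)).
Taxon 1 and Taxon 4 share a more recent common ancestor with each other than either does with Taxon 7, so Taxon 7 is the least closely related of the three.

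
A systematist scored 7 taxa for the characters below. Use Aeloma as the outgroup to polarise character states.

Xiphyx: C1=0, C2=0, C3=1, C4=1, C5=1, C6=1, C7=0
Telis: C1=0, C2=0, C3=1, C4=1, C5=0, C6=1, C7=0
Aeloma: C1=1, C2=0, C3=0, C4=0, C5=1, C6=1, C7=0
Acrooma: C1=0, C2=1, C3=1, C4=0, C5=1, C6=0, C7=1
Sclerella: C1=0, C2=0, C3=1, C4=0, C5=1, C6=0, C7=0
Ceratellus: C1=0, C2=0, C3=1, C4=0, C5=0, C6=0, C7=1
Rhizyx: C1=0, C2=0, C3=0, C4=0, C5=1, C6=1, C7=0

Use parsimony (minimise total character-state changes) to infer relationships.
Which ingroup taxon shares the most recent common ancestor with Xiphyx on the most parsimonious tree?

Character polarity is set by the outgroup: the derived state is whichever differs from the outgroup's state, so for C1, C5, C6 the derived state is '0', and for the remaining characters it is '1'.
All ingroup taxa share the derived state '0' for C1; it defines the ingroup but does not resolve relationships within it.
C2: derived state '1' in Acrooma only — an autapomorphy, so it tells us nothing about relationships among taxa.
C3 (derived state '1') is shared by Acrooma, Ceratellus, Sclerella, Telis, and Xiphyx — a synapomorphy uniting that clade.
C4 (derived state '1') is shared by Telis and Xiphyx — a synapomorphy uniting that clade.
C5 groups Ceratellus and Telis, which is incompatible with the clades supported by the remaining characters; treating it as convergent (homoplasy) costs fewer steps than any alternative tree.
C6: derived state '0' in Acrooma, Ceratellus, and Sclerella only — synapomorphy for {Acrooma, Ceratellus, Sclerella}.
C7: derived state '1' in Acrooma and Ceratellus only — synapomorphy for {Acrooma, Ceratellus}.
Most parsimonious ingroup topology: (Rhizyx,((Xiphyx,Telis),((Ceratellus,Acrooma),Sclerella))).
Xiphyx and Telis form a cherry on this tree, so they are sister taxa.

Telis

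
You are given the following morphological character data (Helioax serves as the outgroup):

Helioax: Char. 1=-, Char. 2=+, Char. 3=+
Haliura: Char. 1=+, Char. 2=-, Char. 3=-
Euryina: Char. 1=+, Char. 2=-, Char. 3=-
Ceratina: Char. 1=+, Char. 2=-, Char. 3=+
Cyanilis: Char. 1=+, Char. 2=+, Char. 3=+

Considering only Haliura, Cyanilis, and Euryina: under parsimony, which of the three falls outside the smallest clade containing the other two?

Character polarity is set by the outgroup: the derived state is whichever differs from the outgroup's state, so for Char. 2, Char. 3 the derived state is '-', and for the remaining characters it is '+'.
Char. 1 (derived state '+') is shared by all ingroup taxa — unites the whole ingroup.
Char. 2: derived state '-' in Ceratina, Euryina, and Haliura only — synapomorphy for {Ceratina, Euryina, Haliura}.
Char. 3: derived state '-' in Euryina and Haliura only — synapomorphy for {Euryina, Haliura}.
Most parsimonious ingroup topology: (((Haliura,Euryina),Ceratina),Cyanilis).
Haliura and Euryina share a more recent common ancestor with each other than either does with Cyanilis, so Cyanilis is the least closely related of the three.

Cyanilis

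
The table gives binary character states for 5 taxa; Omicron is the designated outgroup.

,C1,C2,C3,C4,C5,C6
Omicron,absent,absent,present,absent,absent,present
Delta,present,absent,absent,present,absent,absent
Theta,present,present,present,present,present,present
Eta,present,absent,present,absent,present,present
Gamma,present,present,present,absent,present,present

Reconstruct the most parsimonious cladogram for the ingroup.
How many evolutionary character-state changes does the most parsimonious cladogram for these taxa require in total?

Character polarity is set by the outgroup: the derived state is whichever differs from the outgroup's state, so for C3, C6 the derived state is 'absent', and for the remaining characters it is 'present'.
C1 (derived state 'present') is shared by all ingroup taxa — unites the whole ingroup.
Only Gamma and Theta show the derived state 'present' for C2, supporting them as a clade.
C3 (derived state 'absent') is unique to Delta (autapomorphy; uninformative for grouping).
C4 groups Delta and Theta, which is incompatible with the clades supported by the remaining characters; treating it as convergent (homoplasy) costs fewer steps than any alternative tree.
C5 (derived state 'present') is shared by Eta, Gamma, and Theta — a synapomorphy uniting that clade.
C6 (derived state 'absent') is unique to Delta (autapomorphy; uninformative for grouping).
Most parsimonious ingroup topology: (Delta,((Theta,Gamma),Eta)).
Changes per character on this tree: C1: 1; C2: 1; C3: 1; C4: 2; C5: 1; C6: 1.
Total = 7.

7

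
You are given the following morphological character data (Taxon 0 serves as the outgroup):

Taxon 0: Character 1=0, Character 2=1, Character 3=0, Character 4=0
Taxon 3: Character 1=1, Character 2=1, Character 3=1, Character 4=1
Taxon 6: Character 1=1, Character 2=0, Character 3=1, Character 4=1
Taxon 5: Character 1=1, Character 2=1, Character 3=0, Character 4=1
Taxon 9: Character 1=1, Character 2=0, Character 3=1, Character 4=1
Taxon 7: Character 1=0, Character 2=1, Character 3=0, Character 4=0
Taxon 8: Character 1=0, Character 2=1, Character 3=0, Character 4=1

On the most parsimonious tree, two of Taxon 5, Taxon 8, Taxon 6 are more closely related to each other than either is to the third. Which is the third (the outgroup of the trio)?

Taxon 8

Character polarity is set by the outgroup: the derived state is whichever differs from the outgroup's state, so for Character 2 the derived state is '0', and for the remaining characters it is '1'.
Character 1 (derived state '1') is shared by Taxon 3, Taxon 5, Taxon 6, and Taxon 9 — a synapomorphy uniting that clade.
Character 2: derived state '0' in Taxon 6 and Taxon 9 only — synapomorphy for {Taxon 6, Taxon 9}.
Character 3: derived state '1' in Taxon 3, Taxon 6, and Taxon 9 only — synapomorphy for {Taxon 3, Taxon 6, Taxon 9}.
Character 4: derived state '1' in Taxon 3, Taxon 5, Taxon 6, Taxon 8, and Taxon 9 only — synapomorphy for {Taxon 3, Taxon 5, Taxon 6, Taxon 8, Taxon 9}.
Most parsimonious ingroup topology: ((((Taxon 3,(Taxon 6,Taxon 9)),Taxon 5),Taxon 8),Taxon 7).
Taxon 6 and Taxon 5 share a more recent common ancestor with each other than either does with Taxon 8, so Taxon 8 is the least closely related of the three.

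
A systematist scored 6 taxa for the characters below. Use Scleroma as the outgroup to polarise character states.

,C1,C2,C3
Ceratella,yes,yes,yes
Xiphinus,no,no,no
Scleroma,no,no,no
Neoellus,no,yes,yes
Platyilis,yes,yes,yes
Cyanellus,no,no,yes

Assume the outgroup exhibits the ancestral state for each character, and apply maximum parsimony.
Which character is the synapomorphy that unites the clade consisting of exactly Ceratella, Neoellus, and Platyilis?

The outgroup has state 'no' for every character, so 'yes' is the derived state throughout.
C1: derived state 'yes' in Ceratella and Platyilis only — synapomorphy for {Ceratella, Platyilis}.
Only Ceratella, Neoellus, and Platyilis show the derived state 'yes' for C2, supporting them as a clade.
Only Ceratella, Cyanellus, Neoellus, and Platyilis show the derived state 'yes' for C3, supporting them as a clade.
Most parsimonious ingroup topology: (Xiphinus,(((Ceratella,Platyilis),Neoellus),Cyanellus)).
The clade {Ceratella, Neoellus, Platyilis} is supported by C2: its derived state 'yes' occurs in exactly those taxa and in no other taxon (including the outgroup).

C2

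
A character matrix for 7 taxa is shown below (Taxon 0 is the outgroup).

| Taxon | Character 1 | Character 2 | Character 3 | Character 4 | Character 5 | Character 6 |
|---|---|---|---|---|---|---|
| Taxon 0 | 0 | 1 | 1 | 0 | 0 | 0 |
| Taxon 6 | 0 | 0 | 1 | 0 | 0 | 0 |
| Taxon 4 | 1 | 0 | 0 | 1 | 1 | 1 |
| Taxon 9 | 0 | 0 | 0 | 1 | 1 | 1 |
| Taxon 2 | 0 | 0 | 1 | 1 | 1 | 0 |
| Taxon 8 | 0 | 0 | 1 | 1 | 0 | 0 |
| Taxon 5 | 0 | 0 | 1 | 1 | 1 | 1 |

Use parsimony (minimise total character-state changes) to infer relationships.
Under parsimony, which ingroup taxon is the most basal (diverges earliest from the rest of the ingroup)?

Character polarity is set by the outgroup: the derived state is whichever differs from the outgroup's state, so for Character 2, Character 3 the derived state is '0', and for the remaining characters it is '1'.
Character 1: derived state '1' in Taxon 4 only — an autapomorphy, so it tells us nothing about relationships among taxa.
All ingroup taxa share the derived state '0' for Character 2; it defines the ingroup but does not resolve relationships within it.
Character 3: derived state '0' in Taxon 4 and Taxon 9 only — synapomorphy for {Taxon 4, Taxon 9}.
Character 4: derived state '1' in Taxon 2, Taxon 4, Taxon 5, Taxon 8, and Taxon 9 only — synapomorphy for {Taxon 2, Taxon 4, Taxon 5, Taxon 8, Taxon 9}.
Character 5 (derived state '1') is shared by Taxon 2, Taxon 4, Taxon 5, and Taxon 9 — a synapomorphy uniting that clade.
Only Taxon 4, Taxon 5, and Taxon 9 show the derived state '1' for Character 6, supporting them as a clade.
Most parsimonious ingroup topology: (Taxon 6,((((Taxon 4,Taxon 9),Taxon 5),Taxon 2),Taxon 8)).
Taxon 6 is sister to the clade containing all other ingroup taxa, so it is the earliest-diverging (most basal) ingroup lineage.

Taxon 6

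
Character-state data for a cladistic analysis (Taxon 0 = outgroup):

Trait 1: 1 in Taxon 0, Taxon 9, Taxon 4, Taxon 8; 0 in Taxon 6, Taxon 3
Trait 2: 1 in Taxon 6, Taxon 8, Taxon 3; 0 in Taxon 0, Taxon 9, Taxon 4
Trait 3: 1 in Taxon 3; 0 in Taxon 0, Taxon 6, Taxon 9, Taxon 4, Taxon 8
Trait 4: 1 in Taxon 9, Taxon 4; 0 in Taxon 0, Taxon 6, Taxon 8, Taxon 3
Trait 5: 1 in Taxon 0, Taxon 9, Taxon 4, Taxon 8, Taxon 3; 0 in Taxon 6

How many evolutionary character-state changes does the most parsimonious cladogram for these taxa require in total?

Character polarity is set by the outgroup: the derived state is whichever differs from the outgroup's state, so for Trait 1, Trait 5 the derived state is '0', and for the remaining characters it is '1'.
Trait 1: derived state '0' in Taxon 3 and Taxon 6 only — synapomorphy for {Taxon 3, Taxon 6}.
Trait 2 (derived state '1') is shared by Taxon 3, Taxon 6, and Taxon 8 — a synapomorphy uniting that clade.
Trait 3: derived state '1' in Taxon 3 only — an autapomorphy, so it tells us nothing about relationships among taxa.
Only Taxon 4 and Taxon 9 show the derived state '1' for Trait 4, supporting them as a clade.
Trait 5 (derived state '0') is unique to Taxon 6 (autapomorphy; uninformative for grouping).
Most parsimonious ingroup topology: (((Taxon 6,Taxon 3),Taxon 8),(Taxon 9,Taxon 4)).
Changes per character on this tree: Trait 1: 1; Trait 2: 1; Trait 3: 1; Trait 4: 1; Trait 5: 1.
Total = 5.

5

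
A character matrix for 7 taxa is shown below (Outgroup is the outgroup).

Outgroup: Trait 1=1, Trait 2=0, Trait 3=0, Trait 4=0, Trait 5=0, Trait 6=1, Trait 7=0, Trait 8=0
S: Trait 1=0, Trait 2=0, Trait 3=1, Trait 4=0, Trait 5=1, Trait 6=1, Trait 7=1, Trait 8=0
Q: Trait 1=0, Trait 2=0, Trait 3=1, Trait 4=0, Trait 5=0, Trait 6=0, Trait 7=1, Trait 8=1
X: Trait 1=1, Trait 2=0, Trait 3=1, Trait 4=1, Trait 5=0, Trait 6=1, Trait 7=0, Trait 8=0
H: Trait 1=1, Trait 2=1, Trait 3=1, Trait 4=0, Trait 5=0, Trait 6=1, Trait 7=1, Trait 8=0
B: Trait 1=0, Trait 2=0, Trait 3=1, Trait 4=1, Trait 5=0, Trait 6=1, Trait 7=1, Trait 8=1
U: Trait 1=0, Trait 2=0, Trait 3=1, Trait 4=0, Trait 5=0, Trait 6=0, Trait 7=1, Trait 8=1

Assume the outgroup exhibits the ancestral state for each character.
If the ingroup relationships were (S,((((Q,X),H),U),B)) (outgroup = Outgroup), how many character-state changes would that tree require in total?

15

Map each character onto (S,((((Q,X),H),U),B)) (rooted by Outgroup) and count the minimum state changes it requires (Fitch parsimony):
Trait 1: 3; Trait 2: 1; Trait 3: 1; Trait 4: 2; Trait 5: 1; Trait 6: 2; Trait 7: 2; Trait 8: 3.
Total tree length = 15.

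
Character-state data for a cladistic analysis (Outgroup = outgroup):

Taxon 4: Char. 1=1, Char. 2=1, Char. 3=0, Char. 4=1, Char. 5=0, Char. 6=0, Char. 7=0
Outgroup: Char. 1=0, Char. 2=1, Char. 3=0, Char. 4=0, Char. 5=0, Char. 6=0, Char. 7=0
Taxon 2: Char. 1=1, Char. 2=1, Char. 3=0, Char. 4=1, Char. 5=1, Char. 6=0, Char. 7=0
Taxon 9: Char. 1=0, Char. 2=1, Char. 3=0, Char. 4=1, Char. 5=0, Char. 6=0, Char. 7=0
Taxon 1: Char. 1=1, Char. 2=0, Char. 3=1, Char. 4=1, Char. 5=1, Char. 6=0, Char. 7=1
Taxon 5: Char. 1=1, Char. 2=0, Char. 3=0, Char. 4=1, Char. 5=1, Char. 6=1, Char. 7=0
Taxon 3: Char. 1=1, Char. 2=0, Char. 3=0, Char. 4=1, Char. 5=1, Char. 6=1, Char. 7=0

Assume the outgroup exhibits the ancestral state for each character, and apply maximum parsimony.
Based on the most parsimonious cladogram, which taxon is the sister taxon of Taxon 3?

Character polarity is set by the outgroup: the derived state is whichever differs from the outgroup's state, so for Char. 2 the derived state is '0', and for the remaining characters it is '1'.
Only Taxon 1, Taxon 2, Taxon 3, Taxon 4, and Taxon 5 show the derived state '1' for Char. 1, supporting them as a clade.
Char. 2: derived state '0' in Taxon 1, Taxon 3, and Taxon 5 only — synapomorphy for {Taxon 1, Taxon 3, Taxon 5}.
Char. 3: derived state '1' in Taxon 1 only — an autapomorphy, so it tells us nothing about relationships among taxa.
All ingroup taxa share the derived state '1' for Char. 4; it defines the ingroup but does not resolve relationships within it.
Char. 5 (derived state '1') is shared by Taxon 1, Taxon 2, Taxon 3, and Taxon 5 — a synapomorphy uniting that clade.
Only Taxon 3 and Taxon 5 show the derived state '1' for Char. 6, supporting them as a clade.
Char. 7: derived state '1' in Taxon 1 only — an autapomorphy, so it tells us nothing about relationships among taxa.
Most parsimonious ingroup topology: (((Taxon 2,(Taxon 1,(Taxon 5,Taxon 3))),Taxon 4),Taxon 9).
Taxon 3 and Taxon 5 form a cherry on this tree, so they are sister taxa.

Taxon 5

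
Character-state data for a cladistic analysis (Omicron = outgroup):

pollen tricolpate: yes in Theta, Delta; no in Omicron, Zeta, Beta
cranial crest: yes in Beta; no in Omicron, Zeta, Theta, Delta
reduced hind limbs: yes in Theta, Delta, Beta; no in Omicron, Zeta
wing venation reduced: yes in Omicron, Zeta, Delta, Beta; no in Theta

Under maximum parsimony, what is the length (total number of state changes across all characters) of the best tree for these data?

Character polarity is set by the outgroup: the derived state is whichever differs from the outgroup's state, so for wing venation reduced the derived state is 'no', and for the remaining characters it is 'yes'.
pollen tricolpate: derived state 'yes' in Delta and Theta only — synapomorphy for {Delta, Theta}.
cranial crest (derived state 'yes') is unique to Beta (autapomorphy; uninformative for grouping).
reduced hind limbs: derived state 'yes' in Beta, Delta, and Theta only — synapomorphy for {Beta, Delta, Theta}.
wing venation reduced (derived state 'no') is unique to Theta (autapomorphy; uninformative for grouping).
Most parsimonious ingroup topology: (Zeta,((Theta,Delta),Beta)).
Changes per character on this tree: pollen tricolpate: 1; cranial crest: 1; reduced hind limbs: 1; wing venation reduced: 1.
Total = 4.

4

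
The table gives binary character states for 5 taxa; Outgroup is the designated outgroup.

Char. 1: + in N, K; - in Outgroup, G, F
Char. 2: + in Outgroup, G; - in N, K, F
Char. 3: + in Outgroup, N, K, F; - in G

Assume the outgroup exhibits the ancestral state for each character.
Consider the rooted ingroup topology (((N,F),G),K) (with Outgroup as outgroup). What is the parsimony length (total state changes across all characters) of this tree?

5

Map each character onto (((N,F),G),K) (rooted by Outgroup) and count the minimum state changes it requires (Fitch parsimony):
Char. 1: 2; Char. 2: 2; Char. 3: 1.
Total tree length = 5.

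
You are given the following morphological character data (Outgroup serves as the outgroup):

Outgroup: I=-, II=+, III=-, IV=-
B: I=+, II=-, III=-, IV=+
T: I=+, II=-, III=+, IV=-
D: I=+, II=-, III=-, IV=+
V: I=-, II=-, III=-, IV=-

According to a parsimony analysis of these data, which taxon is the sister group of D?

B

Character polarity is set by the outgroup: the derived state is whichever differs from the outgroup's state, so for II the derived state is '-', and for the remaining characters it is '+'.
I (derived state '+') is shared by B, D, and T — a synapomorphy uniting that clade.
All ingroup taxa share the derived state '-' for II; it defines the ingroup but does not resolve relationships within it.
III (derived state '+') is unique to T (autapomorphy; uninformative for grouping).
IV: derived state '+' in B and D only — synapomorphy for {B, D}.
Most parsimonious ingroup topology: (((B,D),T),V).
D and B form a cherry on this tree, so they are sister taxa.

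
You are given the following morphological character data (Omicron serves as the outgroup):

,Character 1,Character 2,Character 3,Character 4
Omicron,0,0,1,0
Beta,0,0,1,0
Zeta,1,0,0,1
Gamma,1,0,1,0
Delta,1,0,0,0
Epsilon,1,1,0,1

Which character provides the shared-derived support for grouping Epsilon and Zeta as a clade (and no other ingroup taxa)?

Character polarity is set by the outgroup: the derived state is whichever differs from the outgroup's state, so for Character 3 the derived state is '0', and for the remaining characters it is '1'.
Character 1: derived state '1' in Delta, Epsilon, Gamma, and Zeta only — synapomorphy for {Delta, Epsilon, Gamma, Zeta}.
Character 2: derived state '1' in Epsilon only — an autapomorphy, so it tells us nothing about relationships among taxa.
Character 3 (derived state '0') is shared by Delta, Epsilon, and Zeta — a synapomorphy uniting that clade.
Character 4 (derived state '1') is shared by Epsilon and Zeta — a synapomorphy uniting that clade.
Most parsimonious ingroup topology: (Beta,(((Zeta,Epsilon),Delta),Gamma)).
The clade {Epsilon, Zeta} is supported by Character 4: its derived state '1' occurs in exactly those taxa and in no other taxon (including the outgroup).

Character 4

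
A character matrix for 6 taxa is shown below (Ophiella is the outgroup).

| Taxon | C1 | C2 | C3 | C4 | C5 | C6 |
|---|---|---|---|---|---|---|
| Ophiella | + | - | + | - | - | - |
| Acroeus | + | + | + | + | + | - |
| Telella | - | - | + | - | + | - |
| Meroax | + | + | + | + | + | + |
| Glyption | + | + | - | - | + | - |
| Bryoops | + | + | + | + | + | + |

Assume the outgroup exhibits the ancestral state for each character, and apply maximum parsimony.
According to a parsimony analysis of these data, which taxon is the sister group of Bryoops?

Character polarity is set by the outgroup: the derived state is whichever differs from the outgroup's state, so for C1, C3 the derived state is '-', and for the remaining characters it is '+'.
C1: derived state '-' in Telella only — an autapomorphy, so it tells us nothing about relationships among taxa.
C2 (derived state '+') is shared by Acroeus, Bryoops, Glyption, and Meroax — a synapomorphy uniting that clade.
C3: derived state '-' in Glyption only — an autapomorphy, so it tells us nothing about relationships among taxa.
Only Acroeus, Bryoops, and Meroax show the derived state '+' for C4, supporting them as a clade.
All ingroup taxa share the derived state '+' for C5; it defines the ingroup but does not resolve relationships within it.
Only Bryoops and Meroax show the derived state '+' for C6, supporting them as a clade.
Most parsimonious ingroup topology: (((Acroeus,(Meroax,Bryoops)),Glyption),Telella).
Bryoops and Meroax form a cherry on this tree, so they are sister taxa.

Meroax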